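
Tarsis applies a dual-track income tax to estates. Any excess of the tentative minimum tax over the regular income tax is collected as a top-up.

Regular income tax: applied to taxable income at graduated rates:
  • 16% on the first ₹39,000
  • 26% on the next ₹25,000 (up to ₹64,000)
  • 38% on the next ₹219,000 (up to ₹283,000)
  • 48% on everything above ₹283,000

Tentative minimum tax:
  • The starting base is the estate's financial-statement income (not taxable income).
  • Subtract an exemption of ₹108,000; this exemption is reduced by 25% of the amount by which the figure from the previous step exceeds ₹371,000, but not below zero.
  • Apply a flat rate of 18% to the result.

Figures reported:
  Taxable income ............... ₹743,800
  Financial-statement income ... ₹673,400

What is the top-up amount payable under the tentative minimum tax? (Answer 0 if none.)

₹0

Tentative minimum tax:
  Base (financial-statement income): ₹673,400
  Exemption: ₹108,000 − 25% × (₹673,400 − ₹371,000) = ₹108,000 − ₹75,600 = ₹32,400
  Base: ₹673,400 − ₹32,400 = ₹641,000
  ₹641,000 × 18% = ₹115,380

Regular income tax:
  ₹39,000 × 16% = ₹6,240
  ₹25,000 × 26% = ₹6,500
  ₹219,000 × 38% = ₹83,220
  ₹460,800 × 48% = ₹221,184
  → ₹317,144

₹115,380 ≤ ₹317,144, so no add-on is due.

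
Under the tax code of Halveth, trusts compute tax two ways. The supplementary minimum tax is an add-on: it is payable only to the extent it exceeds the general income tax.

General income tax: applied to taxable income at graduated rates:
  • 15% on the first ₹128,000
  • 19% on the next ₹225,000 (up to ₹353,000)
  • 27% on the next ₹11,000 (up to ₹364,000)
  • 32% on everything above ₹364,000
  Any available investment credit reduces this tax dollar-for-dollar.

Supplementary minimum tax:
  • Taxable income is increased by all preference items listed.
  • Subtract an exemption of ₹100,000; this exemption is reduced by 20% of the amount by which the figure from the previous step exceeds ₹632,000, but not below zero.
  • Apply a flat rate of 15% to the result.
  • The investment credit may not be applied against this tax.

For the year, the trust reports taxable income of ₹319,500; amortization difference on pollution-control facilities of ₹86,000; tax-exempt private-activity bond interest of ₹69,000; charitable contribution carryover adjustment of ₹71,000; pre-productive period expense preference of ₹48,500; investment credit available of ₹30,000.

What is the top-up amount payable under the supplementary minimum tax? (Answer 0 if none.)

₹48,515

General income tax:
  ₹128,000 × 15% = ₹19,200
  ₹191,500 × 19% = ₹36,385
  → ₹55,585
  Less investment credit ₹30,000 → ₹25,585

Supplementary minimum tax:
  Adjusted income: ₹319,500 + ₹86,000 + ₹69,000 + ₹71,000 + ₹48,500 = ₹594,000
  Exemption: ₹594,000 ≤ ₹632,000, so full ₹100,000 applies
  Base: ₹594,000 − ₹100,000 = ₹494,000
  ₹494,000 × 15% = ₹74,100

Excess of supplementary minimum tax over general income tax: ₹74,100 − ₹25,585 = ₹48,515.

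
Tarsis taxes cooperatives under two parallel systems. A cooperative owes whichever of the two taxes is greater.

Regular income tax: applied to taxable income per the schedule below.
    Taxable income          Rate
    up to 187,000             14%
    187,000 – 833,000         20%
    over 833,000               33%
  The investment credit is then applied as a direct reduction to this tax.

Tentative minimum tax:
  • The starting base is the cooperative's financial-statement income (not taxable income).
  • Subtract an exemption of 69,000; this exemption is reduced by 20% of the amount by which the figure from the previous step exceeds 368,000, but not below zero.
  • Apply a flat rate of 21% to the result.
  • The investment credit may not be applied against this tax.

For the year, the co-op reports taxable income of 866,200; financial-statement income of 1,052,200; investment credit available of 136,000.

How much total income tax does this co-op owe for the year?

220,962

Regular income tax:
  187,000 × 14% = 26,180
  646,000 × 20% = 129,200
  33,200 × 33% = 10,956
  → 166,336
  Less investment credit 136,000 → 30,336

Tentative minimum tax:
  Base (financial-statement income): 1,052,200
  Exemption: 20% × (1,052,200 − 368,000) = 136,840 ≥ 69,000, so the exemption is fully phased out
  Base: 1,052,200 − 0 = 1,052,200
  1,052,200 × 21% = 220,962

220,962 > 30,336, so the tentative minimum tax is the binding amount.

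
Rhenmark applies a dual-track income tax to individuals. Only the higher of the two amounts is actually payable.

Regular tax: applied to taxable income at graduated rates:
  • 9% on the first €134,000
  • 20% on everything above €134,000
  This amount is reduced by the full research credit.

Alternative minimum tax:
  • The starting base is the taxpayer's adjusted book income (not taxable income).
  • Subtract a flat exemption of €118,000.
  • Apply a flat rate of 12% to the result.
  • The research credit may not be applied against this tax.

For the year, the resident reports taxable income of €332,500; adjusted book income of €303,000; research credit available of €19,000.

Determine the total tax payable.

€32,760

Alternative minimum tax:
  Base (adjusted book income): €303,000
  Less exemption €118,000 → base €185,000
  €185,000 × 12% = €22,200

Regular tax:
  €134,000 × 9% = €12,060
  €198,500 × 20% = €39,700
  → €51,760
  Less research credit €19,000 → €32,760

€32,760 > €22,200, so the regular tax governs.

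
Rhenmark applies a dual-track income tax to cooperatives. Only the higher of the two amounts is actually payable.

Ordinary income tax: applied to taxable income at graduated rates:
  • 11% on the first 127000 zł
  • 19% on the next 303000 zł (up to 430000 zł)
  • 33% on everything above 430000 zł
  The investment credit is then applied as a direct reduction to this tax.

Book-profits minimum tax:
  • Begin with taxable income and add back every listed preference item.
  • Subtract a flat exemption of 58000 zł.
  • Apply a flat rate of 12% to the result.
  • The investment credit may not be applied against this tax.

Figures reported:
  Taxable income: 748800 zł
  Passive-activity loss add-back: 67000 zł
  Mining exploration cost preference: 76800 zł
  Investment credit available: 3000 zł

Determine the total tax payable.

Book-profits minimum tax:
  Adjusted income: 748800 zł + 67000 zł + 76800 zł = 892600 zł
  Less exemption 58000 zł → base 834600 zł
  834600 zł × 12% = 100152 zł

Ordinary income tax:
  127000 zł × 11% = 13970 zł
  303000 zł × 19% = 57570 zł
  318800 zł × 33% = 105204 zł
  → 176744 zł
  Less investment credit 3000 zł → 173744 zł

173744 zł > 100152 zł, so the ordinary income tax governs.

173744 zł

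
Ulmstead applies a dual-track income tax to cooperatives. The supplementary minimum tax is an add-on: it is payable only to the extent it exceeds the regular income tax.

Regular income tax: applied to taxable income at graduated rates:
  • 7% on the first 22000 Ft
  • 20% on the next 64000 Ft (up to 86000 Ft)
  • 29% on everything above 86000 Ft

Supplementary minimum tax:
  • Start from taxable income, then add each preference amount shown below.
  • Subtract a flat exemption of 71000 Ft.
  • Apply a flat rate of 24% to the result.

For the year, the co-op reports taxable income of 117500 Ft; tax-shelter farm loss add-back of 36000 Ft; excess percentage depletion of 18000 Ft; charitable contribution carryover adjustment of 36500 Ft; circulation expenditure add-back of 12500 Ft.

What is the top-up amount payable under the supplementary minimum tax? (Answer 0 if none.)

12405 Ft

Supplementary minimum tax:
  Adjusted income: 117500 Ft + 36000 Ft + 18000 Ft + 36500 Ft + 12500 Ft = 220500 Ft
  Less exemption 71000 Ft → base 149500 Ft
  149500 Ft × 24% = 35880 Ft

Regular income tax:
  22000 Ft × 7% = 1540 Ft
  64000 Ft × 20% = 12800 Ft
  31500 Ft × 29% = 9135 Ft
  → 23475 Ft

Excess of supplementary minimum tax over regular income tax: 35880 Ft − 23475 Ft = 12405 Ft.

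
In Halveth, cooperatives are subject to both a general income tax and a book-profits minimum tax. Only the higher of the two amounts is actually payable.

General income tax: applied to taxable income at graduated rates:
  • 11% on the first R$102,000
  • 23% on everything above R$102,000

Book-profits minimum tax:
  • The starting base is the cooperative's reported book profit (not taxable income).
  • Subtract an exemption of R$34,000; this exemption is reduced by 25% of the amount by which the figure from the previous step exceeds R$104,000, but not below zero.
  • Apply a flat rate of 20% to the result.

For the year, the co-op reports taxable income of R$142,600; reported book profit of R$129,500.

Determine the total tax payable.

R$20,558

Book-profits minimum tax:
  Base (reported book profit): R$129,500
  Exemption: R$34,000 − 25% × (R$129,500 − R$104,000) = R$34,000 − R$6,375 = R$27,625
  Base: R$129,500 − R$27,625 = R$101,875
  R$101,875 × 20% = R$20,375

General income tax:
  R$102,000 × 11% = R$11,220
  R$40,600 × 23% = R$9,338
  → R$20,558

R$20,558 > R$20,375, so the general income tax governs.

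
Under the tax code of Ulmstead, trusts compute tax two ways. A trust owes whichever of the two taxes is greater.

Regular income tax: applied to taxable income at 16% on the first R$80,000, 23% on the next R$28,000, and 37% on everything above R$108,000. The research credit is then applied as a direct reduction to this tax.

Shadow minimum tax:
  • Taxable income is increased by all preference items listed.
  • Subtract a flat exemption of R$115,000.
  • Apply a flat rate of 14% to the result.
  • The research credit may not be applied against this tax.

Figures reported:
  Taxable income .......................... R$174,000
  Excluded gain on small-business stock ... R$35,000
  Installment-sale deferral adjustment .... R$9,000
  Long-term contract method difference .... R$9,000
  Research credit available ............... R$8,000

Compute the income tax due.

Shadow minimum tax:
  Adjusted income: R$174,000 + R$35,000 + R$9,000 + R$9,000 = R$227,000
  Less exemption R$115,000 → base R$112,000
  R$112,000 × 14% = R$15,680

Regular income tax:
  R$80,000 × 16% = R$12,800
  R$28,000 × 23% = R$6,440
  R$66,000 × 37% = R$24,420
  → R$43,660
  Less research credit R$8,000 → R$35,660

R$35,660 > R$15,680, so the regular income tax governs.

R$35,660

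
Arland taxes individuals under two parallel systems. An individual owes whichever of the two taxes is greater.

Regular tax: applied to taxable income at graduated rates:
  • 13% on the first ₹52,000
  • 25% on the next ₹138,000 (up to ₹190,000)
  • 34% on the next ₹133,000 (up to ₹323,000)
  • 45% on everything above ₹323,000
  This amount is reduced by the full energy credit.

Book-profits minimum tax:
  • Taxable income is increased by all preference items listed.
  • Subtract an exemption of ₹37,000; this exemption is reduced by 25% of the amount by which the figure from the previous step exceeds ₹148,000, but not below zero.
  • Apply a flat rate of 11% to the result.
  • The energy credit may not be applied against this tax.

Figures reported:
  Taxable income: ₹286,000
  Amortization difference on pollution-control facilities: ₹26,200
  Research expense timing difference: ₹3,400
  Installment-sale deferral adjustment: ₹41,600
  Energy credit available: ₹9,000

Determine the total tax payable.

Regular tax:
  ₹52,000 × 13% = ₹6,760
  ₹138,000 × 25% = ₹34,500
  ₹96,000 × 34% = ₹32,640
  → ₹73,900
  Less energy credit ₹9,000 → ₹64,900

Book-profits minimum tax:
  Adjusted income: ₹286,000 + ₹26,200 + ₹3,400 + ₹41,600 = ₹357,200
  Exemption: 25% × (₹357,200 − ₹148,000) = ₹52,300 ≥ ₹37,000, so the exemption is fully phased out
  Base: ₹357,200 − ₹0 = ₹357,200
  ₹357,200 × 11% = ₹39,292

₹64,900 > ₹39,292, so the regular tax governs.

₹64,900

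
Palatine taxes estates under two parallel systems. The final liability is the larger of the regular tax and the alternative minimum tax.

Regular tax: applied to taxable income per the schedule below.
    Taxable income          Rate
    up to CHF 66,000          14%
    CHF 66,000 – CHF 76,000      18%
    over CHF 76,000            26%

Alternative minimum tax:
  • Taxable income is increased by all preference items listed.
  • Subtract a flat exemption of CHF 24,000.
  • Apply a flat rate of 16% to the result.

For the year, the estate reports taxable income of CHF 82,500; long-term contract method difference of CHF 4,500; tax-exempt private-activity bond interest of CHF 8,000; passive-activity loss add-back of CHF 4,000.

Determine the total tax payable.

CHF 12,730

Regular tax:
  CHF 66,000 × 14% = CHF 9,240
  CHF 10,000 × 18% = CHF 1,800
  CHF 6,500 × 26% = CHF 1,690
  → CHF 12,730

Alternative minimum tax:
  Adjusted income: CHF 82,500 + CHF 4,500 + CHF 8,000 + CHF 4,000 = CHF 99,000
  Less exemption CHF 24,000 → base CHF 75,000
  CHF 75,000 × 16% = CHF 12,000

CHF 12,730 > CHF 12,000, so the regular tax governs.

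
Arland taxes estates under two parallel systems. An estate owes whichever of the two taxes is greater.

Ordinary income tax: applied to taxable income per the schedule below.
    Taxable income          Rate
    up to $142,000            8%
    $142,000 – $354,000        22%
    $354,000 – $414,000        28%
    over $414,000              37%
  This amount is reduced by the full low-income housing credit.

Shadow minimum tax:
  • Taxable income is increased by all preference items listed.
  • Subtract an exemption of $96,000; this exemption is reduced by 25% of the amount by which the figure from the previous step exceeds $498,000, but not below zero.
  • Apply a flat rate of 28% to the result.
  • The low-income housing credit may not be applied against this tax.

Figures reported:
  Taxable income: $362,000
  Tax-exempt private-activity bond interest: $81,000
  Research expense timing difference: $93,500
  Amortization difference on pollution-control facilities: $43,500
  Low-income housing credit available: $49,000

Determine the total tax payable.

$141,260

Ordinary income tax:
  $142,000 × 8% = $11,360
  $212,000 × 22% = $46,640
  $8,000 × 28% = $2,240
  → $60,240
  Less low-income housing credit $49,000 → $11,240

Shadow minimum tax:
  Adjusted income: $362,000 + $81,000 + $93,500 + $43,500 = $580,000
  Exemption: $96,000 − 25% × ($580,000 − $498,000) = $96,000 − $20,500 = $75,500
  Base: $580,000 − $75,500 = $504,500
  $504,500 × 28% = $141,260

$141,260 > $11,240, so the shadow minimum tax is the binding amount.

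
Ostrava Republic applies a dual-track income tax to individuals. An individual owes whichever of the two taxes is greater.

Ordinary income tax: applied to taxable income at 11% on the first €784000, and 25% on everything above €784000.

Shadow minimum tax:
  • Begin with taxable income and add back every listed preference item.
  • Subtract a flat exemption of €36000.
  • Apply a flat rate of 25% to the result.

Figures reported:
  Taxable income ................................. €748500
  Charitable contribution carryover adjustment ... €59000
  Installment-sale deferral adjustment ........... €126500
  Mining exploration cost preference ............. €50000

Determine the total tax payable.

€237000

Ordinary income tax:
  €748500 × 11% = €82335

Shadow minimum tax:
  Adjusted income: €748500 + €59000 + €126500 + €50000 = €984000
  Less exemption €36000 → base €948000
  €948000 × 25% = €237000

€237000 > €82335, so the shadow minimum tax is the binding amount.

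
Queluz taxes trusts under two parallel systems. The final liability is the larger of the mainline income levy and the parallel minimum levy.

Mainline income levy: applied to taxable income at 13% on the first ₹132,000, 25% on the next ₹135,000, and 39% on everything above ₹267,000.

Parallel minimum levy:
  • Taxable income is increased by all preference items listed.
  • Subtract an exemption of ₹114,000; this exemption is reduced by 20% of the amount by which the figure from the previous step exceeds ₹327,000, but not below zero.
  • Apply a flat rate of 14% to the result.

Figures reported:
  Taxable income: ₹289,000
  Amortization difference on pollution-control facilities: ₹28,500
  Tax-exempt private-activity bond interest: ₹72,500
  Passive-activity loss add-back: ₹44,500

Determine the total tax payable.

₹59,490

Parallel minimum levy:
  Adjusted income: ₹289,000 + ₹28,500 + ₹72,500 + ₹44,500 = ₹434,500
  Exemption: ₹114,000 − 20% × (₹434,500 − ₹327,000) = ₹114,000 − ₹21,500 = ₹92,500
  Base: ₹434,500 − ₹92,500 = ₹342,000
  ₹342,000 × 14% = ₹47,880

Mainline income levy:
  ₹132,000 × 13% = ₹17,160
  ₹135,000 × 25% = ₹33,750
  ₹22,000 × 39% = ₹8,580
  → ₹59,490

₹59,490 > ₹47,880, so the mainline income levy governs.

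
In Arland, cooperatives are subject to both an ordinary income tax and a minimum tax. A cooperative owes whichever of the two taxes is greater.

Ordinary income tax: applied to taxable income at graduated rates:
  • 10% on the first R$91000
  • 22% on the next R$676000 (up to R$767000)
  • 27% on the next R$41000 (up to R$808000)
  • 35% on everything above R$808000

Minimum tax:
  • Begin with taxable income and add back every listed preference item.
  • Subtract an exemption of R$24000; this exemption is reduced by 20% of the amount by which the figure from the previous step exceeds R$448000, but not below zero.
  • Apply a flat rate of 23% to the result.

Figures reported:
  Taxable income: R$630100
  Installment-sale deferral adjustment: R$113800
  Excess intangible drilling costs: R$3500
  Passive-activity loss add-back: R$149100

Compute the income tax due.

R$206195

Ordinary income tax:
  R$91000 × 10% = R$9100
  R$539100 × 22% = R$118602
  → R$127702

Minimum tax:
  Adjusted income: R$630100 + R$113800 + R$3500 + R$149100 = R$896500
  Exemption: 20% × (R$896500 − R$448000) = R$89700 ≥ R$24000, so the exemption is fully phased out
  Base: R$896500 − R$0 = R$896500
  R$896500 × 23% = R$206195

R$206195 > R$127702, so the minimum tax is the binding amount.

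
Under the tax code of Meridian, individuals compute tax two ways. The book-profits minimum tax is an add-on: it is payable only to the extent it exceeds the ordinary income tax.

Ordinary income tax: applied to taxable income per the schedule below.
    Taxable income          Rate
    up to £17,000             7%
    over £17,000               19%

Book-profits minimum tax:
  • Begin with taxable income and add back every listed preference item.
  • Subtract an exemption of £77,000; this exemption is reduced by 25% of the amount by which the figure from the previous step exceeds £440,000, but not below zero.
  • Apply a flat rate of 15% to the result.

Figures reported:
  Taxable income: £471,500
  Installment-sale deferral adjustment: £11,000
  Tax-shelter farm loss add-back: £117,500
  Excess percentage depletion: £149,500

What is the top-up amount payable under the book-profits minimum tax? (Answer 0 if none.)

Ordinary income tax:
  £17,000 × 7% = £1,190
  £454,500 × 19% = £86,355
  → £87,545

Book-profits minimum tax:
  Adjusted income: £471,500 + £11,000 + £117,500 + £149,500 = £749,500
  Exemption: 25% × (£749,500 − £440,000) = £77,375 ≥ £77,000, so the exemption is fully phased out
  Base: £749,500 − £0 = £749,500
  £749,500 × 15% = £112,425

Excess of book-profits minimum tax over ordinary income tax: £112,425 − £87,545 = £24,880.

£24,880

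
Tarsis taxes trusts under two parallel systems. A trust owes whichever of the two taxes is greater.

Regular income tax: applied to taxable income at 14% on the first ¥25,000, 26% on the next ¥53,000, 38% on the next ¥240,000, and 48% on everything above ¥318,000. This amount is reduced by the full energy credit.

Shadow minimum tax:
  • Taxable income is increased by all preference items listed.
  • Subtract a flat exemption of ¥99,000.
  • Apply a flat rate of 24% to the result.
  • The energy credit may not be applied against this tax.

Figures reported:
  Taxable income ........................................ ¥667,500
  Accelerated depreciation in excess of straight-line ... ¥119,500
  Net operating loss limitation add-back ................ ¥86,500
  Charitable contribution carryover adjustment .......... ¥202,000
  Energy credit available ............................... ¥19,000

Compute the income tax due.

Regular income tax:
  ¥25,000 × 14% = ¥3,500
  ¥53,000 × 26% = ¥13,780
  ¥240,000 × 38% = ¥91,200
  ¥349,500 × 48% = ¥167,760
  → ¥276,240
  Less energy credit ¥19,000 → ¥257,240

Shadow minimum tax:
  Adjusted income: ¥667,500 + ¥119,500 + ¥86,500 + ¥202,000 = ¥1,075,500
  Less exemption ¥99,000 → base ¥976,500
  ¥976,500 × 24% = ¥234,360

¥257,240 > ¥234,360, so the regular income tax governs.

¥257,240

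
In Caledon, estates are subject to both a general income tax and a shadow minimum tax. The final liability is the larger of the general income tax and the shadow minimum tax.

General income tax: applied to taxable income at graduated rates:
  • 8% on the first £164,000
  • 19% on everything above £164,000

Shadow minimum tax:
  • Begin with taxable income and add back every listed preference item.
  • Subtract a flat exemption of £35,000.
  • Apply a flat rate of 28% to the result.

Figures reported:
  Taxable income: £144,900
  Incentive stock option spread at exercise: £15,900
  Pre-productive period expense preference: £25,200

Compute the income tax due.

£42,280

General income tax:
  £144,900 × 8% = £11,592

Shadow minimum tax:
  Adjusted income: £144,900 + £15,900 + £25,200 = £186,000
  Less exemption £35,000 → base £151,000
  £151,000 × 28% = £42,280

£42,280 > £11,592, so the shadow minimum tax is the binding amount.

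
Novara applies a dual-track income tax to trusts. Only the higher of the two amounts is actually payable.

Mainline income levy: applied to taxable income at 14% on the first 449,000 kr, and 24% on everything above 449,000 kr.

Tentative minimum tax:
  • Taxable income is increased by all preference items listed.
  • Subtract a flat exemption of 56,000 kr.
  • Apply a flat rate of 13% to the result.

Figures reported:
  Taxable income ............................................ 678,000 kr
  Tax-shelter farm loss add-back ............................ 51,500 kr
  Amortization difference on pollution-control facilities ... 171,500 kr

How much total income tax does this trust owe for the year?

117,820 kr

Tentative minimum tax:
  Adjusted income: 678,000 kr + 51,500 kr + 171,500 kr = 901,000 kr
  Less exemption 56,000 kr → base 845,000 kr
  845,000 kr × 13% = 109,850 kr

Mainline income levy:
  449,000 kr × 14% = 62,860 kr
  229,000 kr × 24% = 54,960 kr
  → 117,820 kr

117,820 kr > 109,850 kr, so the mainline income levy governs.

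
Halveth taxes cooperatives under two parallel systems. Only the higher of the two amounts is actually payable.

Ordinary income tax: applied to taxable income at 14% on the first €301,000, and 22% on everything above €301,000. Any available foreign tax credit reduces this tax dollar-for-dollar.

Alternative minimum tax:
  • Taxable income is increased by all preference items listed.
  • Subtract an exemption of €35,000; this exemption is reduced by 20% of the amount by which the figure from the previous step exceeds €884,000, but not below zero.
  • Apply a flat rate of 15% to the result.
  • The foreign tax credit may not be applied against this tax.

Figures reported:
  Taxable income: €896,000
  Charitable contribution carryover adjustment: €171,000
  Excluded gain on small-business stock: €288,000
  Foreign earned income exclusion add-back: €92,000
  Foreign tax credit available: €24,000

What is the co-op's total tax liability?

Ordinary income tax:
  €301,000 × 14% = €42,140
  €595,000 × 22% = €130,900
  → €173,040
  Less foreign tax credit €24,000 → €149,040

Alternative minimum tax:
  Adjusted income: €896,000 + €171,000 + €288,000 + €92,000 = €1,447,000
  Exemption: 20% × (€1,447,000 − €884,000) = €112,600 ≥ €35,000, so the exemption is fully phased out
  Base: €1,447,000 − €0 = €1,447,000
  €1,447,000 × 15% = €217,050

€217,050 > €149,040, so the alternative minimum tax is the binding amount.

€217,050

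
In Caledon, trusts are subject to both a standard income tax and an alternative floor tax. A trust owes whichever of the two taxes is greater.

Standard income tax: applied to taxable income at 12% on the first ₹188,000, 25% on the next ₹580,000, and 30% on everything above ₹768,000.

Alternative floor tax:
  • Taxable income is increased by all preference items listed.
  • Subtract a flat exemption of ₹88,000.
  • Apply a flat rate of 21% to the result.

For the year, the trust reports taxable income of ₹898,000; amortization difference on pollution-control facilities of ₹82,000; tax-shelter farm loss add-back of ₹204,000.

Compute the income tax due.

₹230,160

Alternative floor tax:
  Adjusted income: ₹898,000 + ₹82,000 + ₹204,000 = ₹1,184,000
  Less exemption ₹88,000 → base ₹1,096,000
  ₹1,096,000 × 21% = ₹230,160

Standard income tax:
  ₹188,000 × 12% = ₹22,560
  ₹580,000 × 25% = ₹145,000
  ₹130,000 × 30% = ₹39,000
  → ₹206,560

₹230,160 > ₹206,560, so the alternative floor tax is the binding amount.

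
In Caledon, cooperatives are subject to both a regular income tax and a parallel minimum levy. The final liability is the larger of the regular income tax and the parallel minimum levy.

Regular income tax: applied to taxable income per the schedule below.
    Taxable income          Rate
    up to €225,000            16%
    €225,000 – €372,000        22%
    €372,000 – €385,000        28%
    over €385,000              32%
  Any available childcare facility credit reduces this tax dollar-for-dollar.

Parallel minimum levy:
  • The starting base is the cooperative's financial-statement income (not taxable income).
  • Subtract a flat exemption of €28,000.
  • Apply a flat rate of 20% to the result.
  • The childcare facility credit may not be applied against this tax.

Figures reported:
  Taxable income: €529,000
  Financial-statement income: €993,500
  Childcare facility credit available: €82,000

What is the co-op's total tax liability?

Regular income tax:
  €225,000 × 16% = €36,000
  €147,000 × 22% = €32,340
  €13,000 × 28% = €3,640
  €144,000 × 32% = €46,080
  → €118,060
  Less childcare facility credit €82,000 → €36,060

Parallel minimum levy:
  Base (financial-statement income): €993,500
  Less exemption €28,000 → base €965,500
  €965,500 × 20% = €193,100

€193,100 > €36,060, so the parallel minimum levy is the binding amount.

€193,100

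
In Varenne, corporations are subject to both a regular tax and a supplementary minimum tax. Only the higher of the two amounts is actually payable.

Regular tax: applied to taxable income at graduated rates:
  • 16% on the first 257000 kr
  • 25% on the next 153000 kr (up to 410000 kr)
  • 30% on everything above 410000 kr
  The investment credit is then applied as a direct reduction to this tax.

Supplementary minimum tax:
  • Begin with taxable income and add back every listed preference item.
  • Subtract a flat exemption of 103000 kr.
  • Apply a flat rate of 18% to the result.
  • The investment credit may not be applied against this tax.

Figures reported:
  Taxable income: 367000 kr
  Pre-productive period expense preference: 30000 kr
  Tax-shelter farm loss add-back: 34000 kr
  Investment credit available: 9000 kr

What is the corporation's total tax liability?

59620 kr

Regular tax:
  257000 kr × 16% = 41120 kr
  110000 kr × 25% = 27500 kr
  → 68620 kr
  Less investment credit 9000 kr → 59620 kr

Supplementary minimum tax:
  Adjusted income: 367000 kr + 30000 kr + 34000 kr = 431000 kr
  Less exemption 103000 kr → base 328000 kr
  328000 kr × 18% = 59040 kr

59620 kr > 59040 kr, so the regular tax governs.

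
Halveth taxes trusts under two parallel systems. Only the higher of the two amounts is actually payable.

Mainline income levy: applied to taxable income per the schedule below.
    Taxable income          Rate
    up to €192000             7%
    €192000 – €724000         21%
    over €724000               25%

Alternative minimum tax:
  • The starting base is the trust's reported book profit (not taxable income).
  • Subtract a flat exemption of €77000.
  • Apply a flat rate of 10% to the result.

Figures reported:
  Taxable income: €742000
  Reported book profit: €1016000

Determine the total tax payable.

€129660

Mainline income levy:
  €192000 × 7% = €13440
  €532000 × 21% = €111720
  €18000 × 25% = €4500
  → €129660

Alternative minimum tax:
  Base (reported book profit): €1016000
  Less exemption €77000 → base €939000
  €939000 × 10% = €93900

€129660 > €93900, so the mainline income levy governs.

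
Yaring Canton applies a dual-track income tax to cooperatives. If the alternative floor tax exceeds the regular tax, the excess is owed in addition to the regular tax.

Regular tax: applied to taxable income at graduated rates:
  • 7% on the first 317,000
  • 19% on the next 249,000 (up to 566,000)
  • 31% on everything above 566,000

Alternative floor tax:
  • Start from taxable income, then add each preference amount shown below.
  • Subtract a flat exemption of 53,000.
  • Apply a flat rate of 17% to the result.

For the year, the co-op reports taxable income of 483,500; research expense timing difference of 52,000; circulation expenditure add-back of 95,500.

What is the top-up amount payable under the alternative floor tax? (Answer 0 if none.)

Alternative floor tax:
  Adjusted income: 483,500 + 52,000 + 95,500 = 631,000
  Less exemption 53,000 → base 578,000
  578,000 × 17% = 98,260

Regular tax:
  317,000 × 7% = 22,190
  166,500 × 19% = 31,635
  → 53,825

Excess of alternative floor tax over regular tax: 98,260 − 53,825 = 44,435.

44,435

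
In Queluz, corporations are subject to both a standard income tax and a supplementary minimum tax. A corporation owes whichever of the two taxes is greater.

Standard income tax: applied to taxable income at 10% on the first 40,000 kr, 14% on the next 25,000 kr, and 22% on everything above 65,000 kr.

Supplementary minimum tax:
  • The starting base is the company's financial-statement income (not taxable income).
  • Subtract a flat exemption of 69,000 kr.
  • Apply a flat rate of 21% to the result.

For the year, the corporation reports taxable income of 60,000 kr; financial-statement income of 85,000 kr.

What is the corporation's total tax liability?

6,800 kr

Supplementary minimum tax:
  Base (financial-statement income): 85,000 kr
  Less exemption 69,000 kr → base 16,000 kr
  16,000 kr × 21% = 3,360 kr

Standard income tax:
  40,000 kr × 10% = 4,000 kr
  20,000 kr × 14% = 2,800 kr
  → 6,800 kr

6,800 kr > 3,360 kr, so the standard income tax governs.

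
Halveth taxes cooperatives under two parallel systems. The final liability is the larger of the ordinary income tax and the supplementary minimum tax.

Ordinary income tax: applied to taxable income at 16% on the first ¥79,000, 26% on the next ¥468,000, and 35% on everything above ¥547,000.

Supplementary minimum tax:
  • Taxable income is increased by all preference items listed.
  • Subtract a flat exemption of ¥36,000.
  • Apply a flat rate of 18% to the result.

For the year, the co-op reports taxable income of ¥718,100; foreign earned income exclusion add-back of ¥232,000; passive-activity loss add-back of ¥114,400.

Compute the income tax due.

¥194,205

Supplementary minimum tax:
  Adjusted income: ¥718,100 + ¥232,000 + ¥114,400 = ¥1,064,500
  Less exemption ¥36,000 → base ¥1,028,500
  ¥1,028,500 × 18% = ¥185,130

Ordinary income tax:
  ¥79,000 × 16% = ¥12,640
  ¥468,000 × 26% = ¥121,680
  ¥171,100 × 35% = ¥59,885
  → ¥194,205

¥194,205 > ¥185,130, so the ordinary income tax governs.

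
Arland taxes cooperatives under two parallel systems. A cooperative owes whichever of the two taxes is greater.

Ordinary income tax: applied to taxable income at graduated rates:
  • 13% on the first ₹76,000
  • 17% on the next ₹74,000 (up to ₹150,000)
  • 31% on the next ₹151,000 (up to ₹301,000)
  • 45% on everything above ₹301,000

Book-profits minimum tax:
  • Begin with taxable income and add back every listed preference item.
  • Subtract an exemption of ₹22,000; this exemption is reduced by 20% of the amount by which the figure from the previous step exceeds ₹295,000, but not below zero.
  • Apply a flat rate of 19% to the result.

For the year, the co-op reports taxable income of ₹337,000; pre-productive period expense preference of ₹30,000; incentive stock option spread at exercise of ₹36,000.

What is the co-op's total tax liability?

₹85,470

Ordinary income tax:
  ₹76,000 × 13% = ₹9,880
  ₹74,000 × 17% = ₹12,580
  ₹151,000 × 31% = ₹46,810
  ₹36,000 × 45% = ₹16,200
  → ₹85,470

Book-profits minimum tax:
  Adjusted income: ₹337,000 + ₹30,000 + ₹36,000 = ₹403,000
  Exemption: ₹22,000 − 20% × (₹403,000 − ₹295,000) = ₹22,000 − ₹21,600 = ₹400
  Base: ₹403,000 − ₹400 = ₹402,600
  ₹402,600 × 19% = ₹76,494

₹85,470 > ₹76,494, so the ordinary income tax governs.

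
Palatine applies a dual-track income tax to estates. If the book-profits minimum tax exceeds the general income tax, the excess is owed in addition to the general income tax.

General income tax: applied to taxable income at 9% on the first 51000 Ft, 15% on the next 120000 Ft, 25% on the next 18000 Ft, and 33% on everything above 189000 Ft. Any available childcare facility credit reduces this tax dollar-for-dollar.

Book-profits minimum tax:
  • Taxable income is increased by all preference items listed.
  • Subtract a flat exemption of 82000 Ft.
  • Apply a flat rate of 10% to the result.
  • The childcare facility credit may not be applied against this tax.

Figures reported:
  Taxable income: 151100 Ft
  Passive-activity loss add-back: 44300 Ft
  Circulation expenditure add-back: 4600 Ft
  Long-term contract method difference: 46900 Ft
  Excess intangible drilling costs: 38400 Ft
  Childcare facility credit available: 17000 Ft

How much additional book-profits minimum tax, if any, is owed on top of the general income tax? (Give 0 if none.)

General income tax:
  51000 Ft × 9% = 4590 Ft
  100100 Ft × 15% = 15015 Ft
  → 19605 Ft
  Less childcare facility credit 17000 Ft → 2605 Ft

Book-profits minimum tax:
  Adjusted income: 151100 Ft + 44300 Ft + 4600 Ft + 46900 Ft + 38400 Ft = 285300 Ft
  Less exemption 82000 Ft → base 203300 Ft
  203300 Ft × 10% = 20330 Ft

Excess of book-profits minimum tax over general income tax: 20330 Ft − 2605 Ft = 17725 Ft.

17725 Ft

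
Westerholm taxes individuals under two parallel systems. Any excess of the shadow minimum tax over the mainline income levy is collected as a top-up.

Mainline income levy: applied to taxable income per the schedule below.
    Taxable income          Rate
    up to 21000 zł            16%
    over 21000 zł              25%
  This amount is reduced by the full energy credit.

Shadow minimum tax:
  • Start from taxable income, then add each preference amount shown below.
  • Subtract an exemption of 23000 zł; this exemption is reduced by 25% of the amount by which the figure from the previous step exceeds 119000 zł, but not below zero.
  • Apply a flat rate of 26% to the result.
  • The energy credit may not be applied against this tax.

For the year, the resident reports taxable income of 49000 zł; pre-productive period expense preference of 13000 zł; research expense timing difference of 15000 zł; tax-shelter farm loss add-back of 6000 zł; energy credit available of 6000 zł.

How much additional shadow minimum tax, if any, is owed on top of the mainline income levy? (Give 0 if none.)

Mainline income levy:
  21000 zł × 16% = 3360 zł
  28000 zł × 25% = 7000 zł
  → 10360 zł
  Less energy credit 6000 zł → 4360 zł

Shadow minimum tax:
  Adjusted income: 49000 zł + 13000 zł + 15000 zł + 6000 zł = 83000 zł
  Exemption: 83000 zł ≤ 119000 zł, so full 23000 zł applies
  Base: 83000 zł − 23000 zł = 60000 zł
  60000 zł × 26% = 15600 zł

Excess of shadow minimum tax over mainline income levy: 15600 zł − 4360 zł = 11240 zł.

11240 zł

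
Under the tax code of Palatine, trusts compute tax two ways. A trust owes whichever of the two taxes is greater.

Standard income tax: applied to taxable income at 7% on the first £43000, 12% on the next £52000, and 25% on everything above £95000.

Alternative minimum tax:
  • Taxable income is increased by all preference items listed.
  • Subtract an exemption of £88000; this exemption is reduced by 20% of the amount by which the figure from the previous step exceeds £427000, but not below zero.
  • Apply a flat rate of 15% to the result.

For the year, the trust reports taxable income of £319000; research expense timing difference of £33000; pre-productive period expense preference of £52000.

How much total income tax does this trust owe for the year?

Standard income tax:
  £43000 × 7% = £3010
  £52000 × 12% = £6240
  £224000 × 25% = £56000
  → £65250

Alternative minimum tax:
  Adjusted income: £319000 + £33000 + £52000 = £404000
  Exemption: £404000 ≤ £427000, so full £88000 applies
  Base: £404000 − £88000 = £316000
  £316000 × 15% = £47400

£65250 > £47400, so the standard income tax governs.

£65250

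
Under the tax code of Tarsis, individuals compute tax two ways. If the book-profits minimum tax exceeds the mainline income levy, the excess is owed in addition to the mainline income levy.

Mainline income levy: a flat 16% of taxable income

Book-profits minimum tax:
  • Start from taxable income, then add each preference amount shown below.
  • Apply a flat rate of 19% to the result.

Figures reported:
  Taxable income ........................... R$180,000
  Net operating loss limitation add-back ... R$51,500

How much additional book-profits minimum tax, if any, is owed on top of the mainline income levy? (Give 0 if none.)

R$15,185

Book-profits minimum tax:
  Adjusted income: R$180,000 + R$51,500 = R$231,500
  R$231,500 × 19% = R$43,985

Mainline income levy:
  R$180,000 × 16% = R$28,800

Excess of book-profits minimum tax over mainline income levy: R$43,985 − R$28,800 = R$15,185.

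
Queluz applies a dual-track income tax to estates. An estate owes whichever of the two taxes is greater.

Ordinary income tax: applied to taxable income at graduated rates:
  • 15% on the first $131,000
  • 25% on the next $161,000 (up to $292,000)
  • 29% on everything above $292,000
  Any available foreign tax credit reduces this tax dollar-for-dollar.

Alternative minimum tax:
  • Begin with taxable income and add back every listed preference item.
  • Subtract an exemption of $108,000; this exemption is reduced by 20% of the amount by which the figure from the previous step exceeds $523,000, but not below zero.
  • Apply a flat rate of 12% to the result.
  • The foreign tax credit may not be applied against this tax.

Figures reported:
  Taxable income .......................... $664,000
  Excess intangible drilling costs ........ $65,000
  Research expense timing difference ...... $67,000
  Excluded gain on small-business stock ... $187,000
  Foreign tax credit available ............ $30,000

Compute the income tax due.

$137,780

Alternative minimum tax:
  Adjusted income: $664,000 + $65,000 + $67,000 + $187,000 = $983,000
  Exemption: $108,000 − 20% × ($983,000 − $523,000) = $108,000 − $92,000 = $16,000
  Base: $983,000 − $16,000 = $967,000
  $967,000 × 12% = $116,040

Ordinary income tax:
  $131,000 × 15% = $19,650
  $161,000 × 25% = $40,250
  $372,000 × 29% = $107,880
  → $167,780
  Less foreign tax credit $30,000 → $137,780

$137,780 > $116,040, so the ordinary income tax governs.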